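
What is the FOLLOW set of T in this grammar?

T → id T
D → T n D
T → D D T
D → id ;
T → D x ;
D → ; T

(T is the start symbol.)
T is the start symbol, so $ ∈ FOLLOW(T).
In T → id T: T is at the end; this adds FOLLOW(T) to itself — nothing new
In D → T n D: T is followed by n D, add FIRST(n D) \ {ε} = { 'n' }
In T → D D T: T is at the end; this adds FOLLOW(T) to itself — nothing new
In D → ; T: T is at the end, add FOLLOW(D)

The FOLLOW sets referred to above (computed the same way, to a fixed point):
  FOLLOW(D) = { ';', 'id', 'x' }

Taking the union: FOLLOW(T) = { $, ';', 'id', 'n', 'x' }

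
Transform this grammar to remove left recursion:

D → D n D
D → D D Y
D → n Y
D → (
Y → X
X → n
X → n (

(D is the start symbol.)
D → n Y D'
D → ( D'
D' → n D D'
D' → D Y D'
D' → ε
Y → X
X → n
X → n (

D is directly left-recursive. The standard transformation for
  A → A α₁ | ... | A α_m | β₁ | ... | β_n
is
  A  → β₁ A' | ... | β_n A'
  A' → α₁ A' | ... | α_m A' | ε

D → n Y becomes D → n Y D'
D → ( becomes D → ( D'
D → D n D becomes D' → n D D'
D → D D Y becomes D' → D Y D'
Add D' → ε

Productions for other non-terminals are unchanged:
  Y → X
  X → n
  X → n (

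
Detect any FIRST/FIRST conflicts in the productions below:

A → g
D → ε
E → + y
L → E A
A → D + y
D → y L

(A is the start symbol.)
FIRST sets of the non-terminals at (or reachable through a nullable prefix from) the front of some alternative:
  FIRST(D) = { 'y', ε }

Productions for A:
  A → g: FIRST = { 'g' }
  A → D + y: FIRST = { '+', 'y' }
Productions for D:
  D → ε: FIRST = { ε }
  D → y L: FIRST = { 'y' }
E, L have only one production, so no FIRST/FIRST conflict is possible there.

All alternatives of each non-terminal have pairwise disjoint FIRST sets.

Answer: No FIRST/FIRST conflicts.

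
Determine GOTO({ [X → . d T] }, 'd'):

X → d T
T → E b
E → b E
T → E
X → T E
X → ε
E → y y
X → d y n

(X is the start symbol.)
{ [E → . b E], [E → . y y], [T → . E b], [T → . E], [X → d . T] }

GOTO(I, 'd') = CLOSURE({ [A → αX.β] : [A → α.Xβ] ∈ I, X = 'd' })

Items with dot before 'd', with the dot advanced:
  [X → . d T] → [X → d . T]
Closure of the advanced items:
  [X → d . T] has the dot before T: add [T → . E b], [T → . E]
  [T → . E b] has the dot before E: add [E → . b E], [E → . y y]

GOTO = { [E → . b E], [E → . y y], [T → . E b], [T → . E], [X → d . T] }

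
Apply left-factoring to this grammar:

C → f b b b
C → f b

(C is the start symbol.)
Left-factoring transforms A → αβ₁ | αβ₂ into A → αA' and A' → β₁ | β₂
(α is the longest common prefix among the alternatives). Repeat until
no nonterminal has two alternatives with a common prefix.

Round 1: C has alternatives sharing prefix 'f b'. Introduce C': C → f b C'
  Add: C' → b b
  Add: C' → ε

No remaining common prefixes — done.

Resulting grammar:
C → f b C'
C' → b b
C' → ε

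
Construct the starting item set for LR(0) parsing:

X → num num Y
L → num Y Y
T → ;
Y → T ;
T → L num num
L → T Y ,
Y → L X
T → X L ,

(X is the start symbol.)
{ [X → . num num Y], [X' → . X] }

First, augment the grammar with X' → X
I₀ = CLOSURE({ [X' → . X] }):
  [X' → . X] has the dot before X: add [X → . num num Y]
No further items can be added.

I₀ = { [X → . num num Y], [X' → . X] }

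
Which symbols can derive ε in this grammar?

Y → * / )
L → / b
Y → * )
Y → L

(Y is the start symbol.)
There are no ε-productions, so no non-terminal can derive ε.
No non-terminals are nullable.

Answer: None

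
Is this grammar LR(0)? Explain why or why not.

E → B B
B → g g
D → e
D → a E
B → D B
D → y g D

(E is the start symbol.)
A grammar is LR(0) if no state in the canonical LR(0) collection has:
  - both a shift item (dot before a terminal) and a complete item (shift-reduce conflict), or
  - two or more complete items (reduce-reduce conflict; the accept item [E' → E .] counts as a complete item here).

Augment with E' → E and build the canonical LR(0) collection (I0 = CLOSURE({[E' → . E]}), then GOTO on every symbol after a dot until no new states appear). It has 14 states:
  I0: { [B → . D B], [B → . g g], [D → . a E], [D → . e], [D → . y g D], [E → . B B], [E' → . E] }  — shift
  I1: { [B → . D B], [B → . g g], [D → . a E], [D → . e], [D → . y g D], [E → B . B] }  — shift
  I2: { [B → . D B], [B → . g g], [B → D . B], [D → . a E], [D → . e], [D → . y g D] }  — shift
  I3: { [E' → E .] }  — accept
  I4: { [B → . D B], [B → . g g], [D → . a E], [D → . e], [D → . y g D], [D → a . E], [E → . B B] }  — shift
  I5: { [D → e .] }  — reduce
  I6: { [B → g . g] }  — shift
  I7: { [D → y . g D] }  — shift
  I8: { [D → . a E], [D → . e], [D → . y g D], [D → y g . D] }  — shift
  I9: { [D → y g D .] }  — reduce
  I10: { [B → g g .] }  — reduce
  I11: { [D → a E .] }  — reduce
  I12: { [B → D B .] }  — reduce
  I13: { [E → B B .] }  — reduce

Every state is either a pure shift/goto state or contains exactly one complete item and nothing to shift — no conflicts. The grammar is LR(0).

Answer: Yes, the grammar is LR(0)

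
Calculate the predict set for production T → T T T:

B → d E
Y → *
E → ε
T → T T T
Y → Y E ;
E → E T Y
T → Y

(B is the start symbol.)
PREDICT(T → T T T) = (FIRST(RHS) \ {ε}) ∪ (FOLLOW(T) if ε ∈ FIRST(RHS), i.e. RHS ⇒* ε)
FIRST(T) = { '*' }
FIRST(T T T) = { '*' }
ε ∉ FIRST(T T T), so FOLLOW(T) is not added.
PREDICT(T → T T T) = { '*' }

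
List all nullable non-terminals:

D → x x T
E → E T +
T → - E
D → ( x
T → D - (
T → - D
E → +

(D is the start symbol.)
None

A non-terminal is nullable if it can derive ε (the empty string): either it has an ε-production, or it has a production whose right-hand side consists entirely of nullable non-terminals.

There are no ε-productions, so no non-terminal can derive ε.
No non-terminals are nullable.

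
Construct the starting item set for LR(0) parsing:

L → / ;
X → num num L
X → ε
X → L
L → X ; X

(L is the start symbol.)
First, augment the grammar with L' → L
I₀ = CLOSURE({ [L' → . L] }):
  [L' → . L] has the dot before L: add [L → . / ;], [L → . X ; X]
  [L → . X ; X] has the dot before X: add [X → . num num L], [X → .], [X → . L]
No further items can be added.

I₀ = { [L → . / ;], [L → . X ; X], [L' → . L], [X → . L], [X → . num num L], [X → .] }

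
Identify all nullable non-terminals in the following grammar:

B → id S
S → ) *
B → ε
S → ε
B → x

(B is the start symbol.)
A non-terminal is nullable if it can derive ε (the empty string): either it has an ε-production, or it has a production whose right-hand side consists entirely of nullable non-terminals.

ε-productions: B → ε, S → ε
So B, S are immediately nullable.
Every non-terminal is now nullable.
Nullable = { 'B', 'S' }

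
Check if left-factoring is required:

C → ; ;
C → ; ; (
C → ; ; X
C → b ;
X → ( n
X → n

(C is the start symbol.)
Yes, C has productions with common prefix '; ;'

Left-factoring is needed when two productions for the same non-terminal
share a common prefix on the right-hand side.

Productions for C:
  C → ; ;
  C → ; ; (
  C → ; ; X
  C → b ;
Productions for X:
  X → ( n
  X → n

Found common prefix '; ;' in productions for C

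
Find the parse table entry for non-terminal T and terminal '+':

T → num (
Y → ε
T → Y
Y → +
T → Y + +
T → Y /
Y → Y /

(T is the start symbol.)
T → Y, T → Y + +, T → Y /

To find M[T, '+'], we find productions for T where '+' is in the predict set (PREDICT(N → α) = (FIRST(α) \ {ε}) ∪ (FOLLOW(N) if α ⇒* ε)).

Relevant sets:
  FIRST(Y) = { '+', '/', ε }
  FOLLOW(T) = { $ }

T → num (: PREDICT = { 'num' }
T → Y: PREDICT = { $, '+', '/' }
  '+' is in predict set, so this production goes in M[T, '+']
T → Y + +: PREDICT = { '+', '/' }
  '+' is in predict set, so this production goes in M[T, '+']
T → Y /: PREDICT = { '+', '/' }
  '+' is in predict set, so this production goes in M[T, '+']

M[T, '+'] = T → Y, T → Y + +, T → Y /  (a multiply-defined cell — the grammar is not LL(1))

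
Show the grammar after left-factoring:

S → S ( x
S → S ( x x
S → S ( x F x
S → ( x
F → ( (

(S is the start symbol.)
S → S ( x S'
S' → ε
S' → x
S' → F x
S → ( x
F → ( (

Left-factoring transforms A → αβ₁ | αβ₂ into A → αA' and A' → β₁ | β₂
(α is the longest common prefix among the alternatives). Repeat until
no nonterminal has two alternatives with a common prefix.

Round 1: S has alternatives sharing prefix 'S ( x'. Introduce S': S → S ( x S'
  Add: S' → ε
  Add: S' → x
  Add: S' → F x

No remaining common prefixes — done.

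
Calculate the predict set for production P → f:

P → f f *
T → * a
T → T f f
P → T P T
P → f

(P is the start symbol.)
PREDICT(P → f) = (FIRST(RHS) \ {ε}) ∪ (FOLLOW(P) if ε ∈ FIRST(RHS), i.e. RHS ⇒* ε)
FIRST(f) = { 'f' }
ε ∉ FIRST(f), so FOLLOW(P) is not added.
PREDICT(P → f) = { 'f' }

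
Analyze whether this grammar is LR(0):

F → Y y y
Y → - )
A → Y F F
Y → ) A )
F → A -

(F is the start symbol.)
Augment with F' → F and build the canonical LR(0) collection (I0 = CLOSURE({[F' → . F]}), then GOTO on every symbol after a dot until no new states appear). It has 15 states:
  I0: { [A → . Y F F], [F → . A -], [F → . Y y y], [F' → . F], [Y → . ) A )], [Y → . - )] }  — shift
  I1: { [A → . Y F F], [Y → ) . A )], [Y → . ) A )], [Y → . - )] }  — shift
  I2: { [Y → - . )] }  — shift
  I3: { [F → A . -] }  — shift
  I4: { [F' → F .] }  — accept
  I5: { [A → . Y F F], [A → Y . F F], [F → . A -], [F → . Y y y], [F → Y . y y], [Y → . ) A )], [Y → . - )] }  — shift
  I6: { [A → . Y F F], [A → Y F . F], [F → . A -], [F → . Y y y], [Y → . ) A )], [Y → . - )] }  — shift
  I7: { [F → Y y . y] }  — shift
  I8: { [F → Y y y .] }  — reduce
  I9: { [A → Y F F .] }  — reduce
  I10: { [F → A - .] }  — reduce
  I11: { [Y → - ) .] }  — reduce
  I12: { [Y → ) A . )] }  — shift
  I13: { [A → . Y F F], [A → Y . F F], [F → . A -], [F → . Y y y], [Y → . ) A )], [Y → . - )] }  — shift
  I14: { [Y → ) A ) .] }  — reduce

Every state is either a pure shift/goto state or contains exactly one complete item and nothing to shift — no conflicts. The grammar is LR(0).

Answer: Yes, the grammar is LR(0)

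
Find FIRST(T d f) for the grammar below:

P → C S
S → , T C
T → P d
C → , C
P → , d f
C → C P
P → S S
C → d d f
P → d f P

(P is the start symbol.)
{ ',', 'd' }

FIRST sets of the non-terminals involved (from the grammar, by fixed-point iteration):
  FIRST(T) = { ',', 'd' }

To compute FIRST(T d f), process the symbols left to right:
Symbol T is a non-terminal. Add FIRST(T) \ {ε} = { ',', 'd' }
T is not nullable (ε ∉ FIRST(T)), so stop here.
FIRST(T d f) = { ',', 'd' }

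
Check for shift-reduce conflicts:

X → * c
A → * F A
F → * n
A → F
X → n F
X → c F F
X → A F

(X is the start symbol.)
A shift-reduce conflict occurs when an LR(0) state has both:
  - a complete (reduce) item [A → α .] (dot at the end), and
  - a shift item [B → β . c γ] (dot before a terminal).

Augment with X' → X and build the canonical LR(0) collection (I0 = CLOSURE({[X' → . X]}), then GOTO on every symbol after a dot until no new states appear). It has 17 states:
  I0: { [A → . * F A], [A → . F], [F → . * n], [X → . * c], [X → . A F], [X → . c F F], [X → . n F], [X' → . X] }  — shift
  I1: { [A → * . F A], [F → * . n], [F → . * n], [X → * . c] }  — shift
  I2: { [F → . * n], [X → A . F] }  — shift
  I3: { [A → F .] }  — reduce
  I4: { [X' → X .] }  — accept
  I5: { [F → . * n], [X → c . F F] }  — shift
  I6: { [F → . * n], [X → n . F] }  — shift
  I7: { [F → * . n] }  — shift
  I8: { [X → n F .] }  — reduce
  I9: { [F → * n .] }  — reduce
  I10: { [F → . * n], [X → c F . F] }  — shift
  I11: { [X → c F F .] }  — reduce
  I12: { [X → A F .] }  — reduce
  I13: { [A → * F . A], [A → . * F A], [A → . F], [F → . * n] }  — shift
  I14: { [X → * c .] }  — reduce
  I15: { [A → * . F A], [F → * . n], [F → . * n] }  — shift
  I16: { [A → * F A .] }  — reduce

No state contains both a complete item and a shift item.

Answer: No shift-reduce conflicts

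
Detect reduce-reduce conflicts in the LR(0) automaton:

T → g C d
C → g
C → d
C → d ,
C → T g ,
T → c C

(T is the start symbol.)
No reduce-reduce conflicts

Augment with T' → T and build the canonical LR(0) collection (I0 = CLOSURE({[T' → . T]}), then GOTO on every symbol after a dot until no new states appear). It has 13 states:
  I0: { [T → . c C], [T → . g C d], [T' → . T] }  — shift
  I1: { [T' → T .] }  — accept
  I2: { [C → . T g ,], [C → . d ,], [C → . d], [C → . g], [T → . c C], [T → . g C d], [T → c . C] }  — shift
  I3: { [C → . T g ,], [C → . d ,], [C → . d], [C → . g], [T → . c C], [T → . g C d], [T → g . C d] }  — shift
  I4: { [T → g C . d] }  — shift
  I5: { [C → T . g ,] }  — shift
  I6: { [C → d . ,], [C → d .] }  — shift, reduce
  I7: { [C → . T g ,], [C → . d ,], [C → . d], [C → . g], [C → g .], [T → . c C], [T → . g C d], [T → g . C d] }  — shift, reduce
  I8: { [C → d , .] }  — reduce
  I9: { [C → T g . ,] }  — shift
  I10: { [C → T g , .] }  — reduce
  I11: { [T → g C d .] }  — reduce
  I12: { [T → c C .] }  — reduce

No state contains more than one complete item.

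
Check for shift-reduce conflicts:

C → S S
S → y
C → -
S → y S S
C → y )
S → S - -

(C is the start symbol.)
Yes — I4: [S → y .] vs [C → y . )]; I7: [S → y .] vs [S → . y]; I9: [S → y S S .] vs [S → S . - -]; I11: [C → S S .] vs [S → S . - -]

A shift-reduce conflict occurs when an LR(0) state has both:
  - a complete (reduce) item [A → α .] (dot at the end), and
  - a shift item [B → β . c γ] (dot before a terminal).

Augment with C' → C and build the canonical LR(0) collection (I0 = CLOSURE({[C' → . C]}), then GOTO on every symbol after a dot until no new states appear). It has 12 states:
  I0: { [C → . -], [C → . S S], [C → . y )], [C' → . C], [S → . S - -], [S → . y S S], [S → . y] }  — shift
  I1: { [C → - .] }  — reduce
  I2: { [C' → C .] }  — accept
  I3: { [C → S . S], [S → . S - -], [S → . y S S], [S → . y], [S → S . - -] }  — shift
  I4: { [C → y . )], [S → . S - -], [S → . y S S], [S → . y], [S → y . S S], [S → y .] }  — shift, reduce
  I5: { [C → y ) .] }  — reduce
  I6: { [S → . S - -], [S → . y S S], [S → . y], [S → S . - -], [S → y S . S] }  — shift
  I7: { [S → . S - -], [S → . y S S], [S → . y], [S → y . S S], [S → y .] }  — shift, reduce
  I8: { [S → S - . -] }  — shift
  I9: { [S → S . - -], [S → y S S .] }  — shift, reduce
  I10: { [S → S - - .] }  — reduce
  I11: { [C → S S .], [S → S . - -] }  — shift, reduce

I4 contains reduce item [S → y .] and shift items [C → y . )], [S → . y], [S → . y S S] — shift-reduce conflict.
I7 contains reduce item [S → y .] and shift items [S → . y], [S → . y S S] — shift-reduce conflict.
I9 contains reduce item [S → y S S .] and shift item [S → S . - -] — shift-reduce conflict.
I11 contains reduce item [C → S S .] and shift item [S → S . - -] — shift-reduce conflict.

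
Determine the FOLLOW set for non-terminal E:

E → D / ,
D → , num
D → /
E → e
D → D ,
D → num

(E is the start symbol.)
{ $ }

To compute FOLLOW(E), find every occurrence of E on a right-hand side N → α E β: add FIRST(β) \ {ε}, and if β is empty or nullable also add FOLLOW(N). Iterate to a fixed point.

E is the start symbol, so $ ∈ FOLLOW(E).
E does not occur on any right-hand side.

Taking the union: FOLLOW(E) = { $ }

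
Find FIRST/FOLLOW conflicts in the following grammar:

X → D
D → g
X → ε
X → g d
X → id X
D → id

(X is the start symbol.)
A FIRST/FOLLOW conflict occurs when a non-terminal N has a nullable alternative N → β (β ⇒* ε) and another alternative N → α with FIRST(α) ∩ FOLLOW(N) ≠ ∅: on such a lookahead the parser cannot decide between expanding α and letting N vanish via β.

Nullable non-terminals: X.
FIRST sets used below: FIRST(D) = { 'g', 'id' }

X: nullable alternative(s) X → ε; FOLLOW(X) = { $ }
  X → D: FIRST \ {ε} = { 'g', 'id' } — disjoint from FOLLOW(X)
  X → ε: FIRST \ {ε} = { } — this is the only nullable alternative, skip
  X → g d: FIRST \ {ε} = { 'g' } — disjoint from FOLLOW(X)
  X → id X: FIRST \ {ε} = { 'id' } — disjoint from FOLLOW(X)

D has no nullable alternative, so no FIRST/FOLLOW check is needed there.

No FIRST/FOLLOW conflicts found.

Answer: No FIRST/FOLLOW conflicts.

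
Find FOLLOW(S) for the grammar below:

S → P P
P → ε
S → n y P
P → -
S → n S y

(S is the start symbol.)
To compute FOLLOW(S), find every occurrence of S on a right-hand side N → α S β: add FIRST(β) \ {ε}, and if β is empty or nullable also add FOLLOW(N). Iterate to a fixed point.

S is the start symbol, so $ ∈ FOLLOW(S).
In S → n S y: S is followed by y, add FIRST(y) \ {ε} = { 'y' }

Taking the union: FOLLOW(S) = { $, 'y' }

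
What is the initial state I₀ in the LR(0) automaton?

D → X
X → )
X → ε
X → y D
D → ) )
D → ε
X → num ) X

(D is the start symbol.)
First, augment the grammar with D' → D
I₀ = CLOSURE({ [D' → . D] }):
  [D' → . D] has the dot before D: add [D → . X], [D → . ) )], [D → .]
  [D → . X] has the dot before X: add [X → . )], [X → .], [X → . y D], [X → . num ) X]
No further items can be added.

I₀ = { [D → . ) )], [D → . X], [D → .], [D' → . D], [X → . )], [X → . num ) X], [X → . y D], [X → .] }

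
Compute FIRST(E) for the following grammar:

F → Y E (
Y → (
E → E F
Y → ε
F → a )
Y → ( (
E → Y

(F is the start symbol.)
{ '(', 'a', ε }

To compute FIRST(E), examine every production with E on the left-hand side, reading each right-hand side left to right until a non-nullable symbol is reached.

FIRST sets of the other non-terminals involved (by the same procedure, iterated to a fixed point):
  FIRST(F) = { '(', 'a' }
  FIRST(Y) = { '(', ε }

From E → E F:
  - E is the symbol being defined: contributes nothing new
    E is nullable, so continue to the next symbol
  - F is a non-terminal: add FIRST(F) \ {ε} = { '(', 'a' }
    F is not nullable, so stop
From E → Y:
  - Y is a non-terminal: add FIRST(Y) \ {ε} = { '(' }
    Y is nullable and nothing follows, so the whole right-hand side can vanish: ε ∈ FIRST(E)

Collecting: FIRST(E) = { '(', 'a', ε }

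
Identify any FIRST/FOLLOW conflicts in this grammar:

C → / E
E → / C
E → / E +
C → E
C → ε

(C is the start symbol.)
No FIRST/FOLLOW conflicts.

A FIRST/FOLLOW conflict occurs when a non-terminal N has a nullable alternative N → β (β ⇒* ε) and another alternative N → α with FIRST(α) ∩ FOLLOW(N) ≠ ∅: on such a lookahead the parser cannot decide between expanding α and letting N vanish via β.

Nullable non-terminals: C.
FIRST sets used below: FIRST(E) = { '/' }

C: nullable alternative(s) C → ε; FOLLOW(C) = { $, '+' }
  C → / E: FIRST \ {ε} = { '/' } — disjoint from FOLLOW(C)
  C → E: FIRST \ {ε} = { '/' } — disjoint from FOLLOW(C)
  C → ε: FIRST \ {ε} = { } — this is the only nullable alternative, skip

E has no nullable alternative, so no FIRST/FOLLOW check is needed there.

No FIRST/FOLLOW conflicts found.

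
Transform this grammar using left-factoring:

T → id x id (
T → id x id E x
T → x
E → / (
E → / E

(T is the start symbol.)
Left-factoring transforms A → αβ₁ | αβ₂ into A → αA' and A' → β₁ | β₂
(α is the longest common prefix among the alternatives). Repeat until
no nonterminal has two alternatives with a common prefix.

Round 1: T has alternatives sharing prefix 'id x id'. Introduce T': T → id x id T'
  Add: T' → (
  Add: T' → E x

Round 2: E has alternatives sharing prefix '/'. Introduce E': E → / E'
  Add: E' → (
  Add: E' → E

No remaining common prefixes — done.

Resulting grammar:
T → id x id T'
T' → (
T' → E x
T → x
E → / E'
E' → (
E' → E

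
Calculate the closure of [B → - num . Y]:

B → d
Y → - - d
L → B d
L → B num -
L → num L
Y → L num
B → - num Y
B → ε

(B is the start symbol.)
{ [B → - num . Y], [B → . - num Y], [B → . d], [B → .], [L → . B d], [L → . B num -], [L → . num L], [Y → . - - d], [Y → . L num] }

To compute CLOSURE, for each item [A → α.Bβ] where B is a non-terminal, add [B → .γ] for all productions B → γ; repeat for the newly added items until nothing changes.

Start with: [B → - num . Y]
  [B → - num . Y] has the dot before Y: add [Y → . - - d], [Y → . L num]
  [Y → . L num] has the dot before L: add [L → . B d], [L → . B num -], [L → . num L]
  [L → . B d] has the dot before B: add [B → . d], [B → . - num Y], [B → .]
No further items can be added.

CLOSURE = { [B → - num . Y], [B → . - num Y], [B → . d], [B → .], [L → . B d], [L → . B num -], [L → . num L], [Y → . - - d], [Y → . L num] }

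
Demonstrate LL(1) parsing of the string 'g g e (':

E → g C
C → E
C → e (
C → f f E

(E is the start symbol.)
LL(1) parsing maintains a stack (initially the start symbol over $) and the input. At each step: if the stack top is a terminal, match it against the current input token; if it is a non-terminal N, replace it with the RHS of M[N, lookahead] (the unique production whose predict set contains the lookahead).

Stack is shown with the top on the left.

Stack  Input      Action
------------------------
E $    g g e ( $  output E → g C
g C $  g g e ( $  match 'g'
C $    g e ( $    output C → E
E $    g e ( $    output E → g C
g C $  g e ( $    match 'g'
C $    e ( $      output C → e (
e ( $  e ( $      match 'e'
( $    ( $        match '('
$      $          accept

The string is accepted.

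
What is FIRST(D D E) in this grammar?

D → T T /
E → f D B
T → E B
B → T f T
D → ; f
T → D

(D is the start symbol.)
{ ';', 'f' }

FIRST sets of the non-terminals involved (from the grammar, by fixed-point iteration):
  FIRST(D) = { ';', 'f' }

To compute FIRST(D D E), process the symbols left to right:
Symbol D is a non-terminal. Add FIRST(D) \ {ε} = { ';', 'f' }
D is not nullable (ε ∉ FIRST(D)), so stop here.
FIRST(D D E) = { ';', 'f' }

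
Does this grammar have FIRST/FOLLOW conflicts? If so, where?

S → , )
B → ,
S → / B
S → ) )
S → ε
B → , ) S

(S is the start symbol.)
No FIRST/FOLLOW conflicts.

Nullable non-terminals: S.

S: nullable alternative(s) S → ε; FOLLOW(S) = { $ }
  S → , ): FIRST \ {ε} = { ',' } — disjoint from FOLLOW(S)
  S → / B: FIRST \ {ε} = { '/' } — disjoint from FOLLOW(S)
  S → ) ): FIRST \ {ε} = { ')' } — disjoint from FOLLOW(S)
  S → ε: FIRST \ {ε} = { } — this is the only nullable alternative, skip

B has no nullable alternative, so no FIRST/FOLLOW check is needed there.

No FIRST/FOLLOW conflicts found.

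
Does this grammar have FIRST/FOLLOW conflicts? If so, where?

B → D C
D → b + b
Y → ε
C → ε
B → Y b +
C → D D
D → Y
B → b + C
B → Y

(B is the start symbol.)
A FIRST/FOLLOW conflict occurs when a non-terminal N has a nullable alternative N → β (β ⇒* ε) and another alternative N → α with FIRST(α) ∩ FOLLOW(N) ≠ ∅: on such a lookahead the parser cannot decide between expanding α and letting N vanish via β.

Nullable non-terminals: B, C, D, Y.
FIRST sets used below: FIRST(D) = { 'b', ε }, FIRST(C) = { 'b', ε }, FIRST(Y) = { ε }

B: nullable alternative(s) B → D C, B → Y; FOLLOW(B) = { $ }
  B → D C: FIRST \ {ε} = { 'b' } — disjoint from FOLLOW(B)
  B → Y b +: FIRST \ {ε} = { 'b' } — disjoint from FOLLOW(B)
  B → b + C: FIRST \ {ε} = { 'b' } — disjoint from FOLLOW(B)
  B → Y: FIRST \ {ε} = { } — disjoint from FOLLOW(B)

C: nullable alternative(s) C → ε, C → D D; FOLLOW(C) = { $ }
  C → ε: FIRST \ {ε} = { } — disjoint from FOLLOW(C)
  C → D D: FIRST \ {ε} = { 'b' } — disjoint from FOLLOW(C)

D: nullable alternative(s) D → Y; FOLLOW(D) = { $, 'b' }
  D → b + b: FIRST \ {ε} = { 'b' } — overlaps FOLLOW(D) on { 'b' }: CONFLICT
  D → Y: FIRST \ {ε} = { } — this is the only nullable alternative, skip
Y has a nullable alternative but only one production, so nothing to check.

So the grammar has 1 FIRST/FOLLOW conflict (marked CONFLICT above).

Answer: Yes. D → b '+' b with FOLLOW(D) on { 'b' }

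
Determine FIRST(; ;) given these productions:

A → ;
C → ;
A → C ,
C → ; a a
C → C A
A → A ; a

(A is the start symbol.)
To compute FIRST(; ;), process the symbols left to right:
Symbol ; is a terminal. Add ';' and stop.
FIRST(; ;) = { ';' }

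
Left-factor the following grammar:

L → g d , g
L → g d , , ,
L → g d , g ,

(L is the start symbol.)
L → g d , L'
L' → g L''
L'' → ε
L'' → ,
L' → , ,

Left-factoring transforms A → αβ₁ | αβ₂ into A → αA' and A' → β₁ | β₂
(α is the longest common prefix among the alternatives). Repeat until
no nonterminal has two alternatives with a common prefix.

Round 1: L has alternatives sharing prefix 'g d ,'. Introduce L': L → g d , L'
  Add: L' → g
  Add: L' → , ,
  Add: L' → g ,

Round 2: L' has alternatives sharing prefix 'g'. Introduce L'': L' → g L''
  Add: L'' → ε
  Add: L'' → ,

No remaining common prefixes — done.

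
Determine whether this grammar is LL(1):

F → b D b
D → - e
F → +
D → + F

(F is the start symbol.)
A grammar is LL(1) if for each non-terminal N with multiple productions, the predict sets of those productions are pairwise disjoint, where PREDICT(N → α) = (FIRST(α) \ {ε}) ∪ (FOLLOW(N) if α ⇒* ε).

For F:
  PREDICT(F → b D b) = { 'b' }
  PREDICT(F → '+') = { '+' }
For D:
  PREDICT(D → '-' e) = { '-' }
  PREDICT(D → '+' F) = { '+' }

All predict sets are disjoint. The grammar IS LL(1).

Answer: Yes, the grammar is LL(1).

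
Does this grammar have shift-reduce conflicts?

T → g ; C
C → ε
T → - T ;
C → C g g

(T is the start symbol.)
A shift-reduce conflict occurs when an LR(0) state has both:
  - a complete (reduce) item [A → α .] (dot at the end), and
  - a shift item [B → β . c γ] (dot before a terminal).

Augment with T' → T and build the canonical LR(0) collection (I0 = CLOSURE({[T' → . T]}), then GOTO on every symbol after a dot until no new states appear). It has 10 states:
  I0: { [T → . - T ;], [T → . g ; C], [T' → . T] }  — shift
  I1: { [T → - . T ;], [T → . - T ;], [T → . g ; C] }  — shift
  I2: { [T' → T .] }  — accept
  I3: { [T → g . ; C] }  — shift
  I4: { [C → . C g g], [C → .], [T → g ; . C] }  — reduce
  I5: { [C → C . g g], [T → g ; C .] }  — shift, reduce
  I6: { [C → C g . g] }  — shift
  I7: { [C → C g g .] }  — reduce
  I8: { [T → - T . ;] }  — shift
  I9: { [T → - T ; .] }  — reduce

I5 contains reduce item [T → g ; C .] and shift item [C → C . g g] — shift-reduce conflict.

Answer: Yes — I5: [T → g ; C .] vs [C → C . g g]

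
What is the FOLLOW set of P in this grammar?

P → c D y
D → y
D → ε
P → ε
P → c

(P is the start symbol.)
{ $ }

To compute FOLLOW(P), find every occurrence of P on a right-hand side N → α P β: add FIRST(β) \ {ε}, and if β is empty or nullable also add FOLLOW(N). Iterate to a fixed point.

P is the start symbol, so $ ∈ FOLLOW(P).
P does not occur on any right-hand side.

Taking the union: FOLLOW(P) = { $ }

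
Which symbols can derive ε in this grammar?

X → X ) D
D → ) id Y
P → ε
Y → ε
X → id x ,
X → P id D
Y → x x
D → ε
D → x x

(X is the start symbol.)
{ 'D', 'P', 'Y' }

A non-terminal is nullable if it can derive ε (the empty string): either it has an ε-production, or it has a production whose right-hand side consists entirely of nullable non-terminals.

ε-productions: P → ε, Y → ε, D → ε
So P, Y, D are immediately nullable.
No further non-terminal can be added: every production for the remaining non-terminals contains a terminal or a non-nullable non-terminal.
Nullable = { 'D', 'P', 'Y' }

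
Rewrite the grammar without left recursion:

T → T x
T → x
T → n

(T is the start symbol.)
T is directly left-recursive. The standard transformation for
  A → A α₁ | ... | A α_m | β₁ | ... | β_n
is
  A  → β₁ A' | ... | β_n A'
  A' → α₁ A' | ... | α_m A' | ε

T → x becomes T → x T'
T → n becomes T → n T'
T → T x becomes T' → x T'
Add T' → ε

Resulting grammar:
T → x T'
T → n T'
T' → x T'
T' → ε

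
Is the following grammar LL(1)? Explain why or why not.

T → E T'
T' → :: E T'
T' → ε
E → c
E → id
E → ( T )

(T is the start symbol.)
Relevant sets:
  FOLLOW(T') = { $, ')' }

For T':
  PREDICT(T' → :: E T') = { '::' }
  PREDICT(T' → ε) = { $, ')' }
For E:
  PREDICT(E → c) = { 'c' }
  PREDICT(E → id) = { 'id' }
  PREDICT(E → '(' T ')') = { '(' }
T has a single production, so nothing to check there.

All predict sets are disjoint. The grammar IS LL(1).

Answer: Yes, the grammar is LL(1).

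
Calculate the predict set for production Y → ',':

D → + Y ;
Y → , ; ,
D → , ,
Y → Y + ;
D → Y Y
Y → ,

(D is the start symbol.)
PREDICT(Y → ',') = (FIRST(RHS) \ {ε}) ∪ (FOLLOW(Y) if ε ∈ FIRST(RHS), i.e. RHS ⇒* ε)
FIRST(',') = { ',' }
ε ∉ FIRST(','), so FOLLOW(Y) is not added.
PREDICT(Y → ',') = { ',' }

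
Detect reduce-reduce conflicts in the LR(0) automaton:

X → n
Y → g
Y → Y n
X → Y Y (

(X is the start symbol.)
Augment with X' → X and build the canonical LR(0) collection (I0 = CLOSURE({[X' → . X]}), then GOTO on every symbol after a dot until no new states appear). It has 8 states:
  I0: { [X → . Y Y (], [X → . n], [X' → . X], [Y → . Y n], [Y → . g] }  — shift
  I1: { [X' → X .] }  — accept
  I2: { [X → Y . Y (], [Y → . Y n], [Y → . g], [Y → Y . n] }  — shift
  I3: { [Y → g .] }  — reduce
  I4: { [X → n .] }  — reduce
  I5: { [X → Y Y . (], [Y → Y . n] }  — shift
  I6: { [Y → Y n .] }  — reduce
  I7: { [X → Y Y ( .] }  — reduce

No state contains more than one complete item.

Answer: No reduce-reduce conflicts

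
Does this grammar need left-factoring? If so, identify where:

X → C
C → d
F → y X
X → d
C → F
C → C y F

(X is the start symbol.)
No, left-factoring is not needed

Left-factoring is needed when two productions for the same non-terminal
share a common prefix on the right-hand side.

Productions for X:
  X → C
  X → d
Productions for C:
  C → d
  C → F
  C → C y F

No common prefixes found.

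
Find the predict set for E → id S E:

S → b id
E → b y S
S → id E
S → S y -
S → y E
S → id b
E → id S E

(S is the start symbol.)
PREDICT(E → id S E) = (FIRST(RHS) \ {ε}) ∪ (FOLLOW(E) if ε ∈ FIRST(RHS), i.e. RHS ⇒* ε)
FIRST(id S E) = { 'id' }
ε ∉ FIRST(id S E), so FOLLOW(E) is not added.
PREDICT(E → id S E) = { 'id' }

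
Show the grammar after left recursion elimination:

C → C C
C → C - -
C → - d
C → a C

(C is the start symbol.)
C → - d C'
C → a C C'
C' → C C'
C' → - - C'
C' → ε

C is directly left-recursive. The standard transformation for
  A → A α₁ | ... | A α_m | β₁ | ... | β_n
is
  A  → β₁ A' | ... | β_n A'
  A' → α₁ A' | ... | α_m A' | ε

C → - d becomes C → - d C'
C → a C becomes C → a C C'
C → C C becomes C' → C C'
C → C - - becomes C' → - - C'
Add C' → ε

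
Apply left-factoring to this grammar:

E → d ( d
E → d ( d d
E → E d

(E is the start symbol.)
E → d ( d E'
E' → ε
E' → d
E → E d

Left-factoring transforms A → αβ₁ | αβ₂ into A → αA' and A' → β₁ | β₂
(α is the longest common prefix among the alternatives). Repeat until
no nonterminal has two alternatives with a common prefix.

Round 1: E has alternatives sharing prefix 'd ( d'. Introduce E': E → d ( d E'
  Add: E' → ε
  Add: E' → d

No remaining common prefixes — done.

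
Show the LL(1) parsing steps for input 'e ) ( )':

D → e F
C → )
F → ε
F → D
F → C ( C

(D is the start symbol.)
LL(1) parsing maintains a stack (initially the start symbol over $) and the input. At each step: if the stack top is a terminal, match it against the current input token; if it is a non-terminal N, replace it with the RHS of M[N, lookahead] (the unique production whose predict set contains the lookahead).

Stack is shown with the top on the left.

Stack    Input      Action
--------------------------
D $      e ) ( ) $  output D → e F
e F $    e ) ( ) $  match 'e'
F $      ) ( ) $    output F → C ( C
C ( C $  ) ( ) $    output C → )
) ( C $  ) ( ) $    match ')'
( C $    ( ) $      match '('
C $      ) $        output C → )
) $      ) $        match ')'
$        $          accept

The string is accepted.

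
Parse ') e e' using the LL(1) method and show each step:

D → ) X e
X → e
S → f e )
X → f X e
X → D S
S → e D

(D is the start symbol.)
Stack is shown with the top on the left.

Stack    Input    Action
------------------------
D $      ) e e $  output D → ) X e
) X e $  ) e e $  match ')'
X e $    e e $    output X → e
e e $    e e $    match 'e'
e $      e $      match 'e'
$        $        accept

The string is accepted.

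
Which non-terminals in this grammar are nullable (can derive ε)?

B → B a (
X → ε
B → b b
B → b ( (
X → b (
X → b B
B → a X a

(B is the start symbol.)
A non-terminal is nullable if it can derive ε (the empty string): either it has an ε-production, or it has a production whose right-hand side consists entirely of nullable non-terminals.

ε-productions: X → ε
So X is immediately nullable.
No further non-terminal can be added: every production for the remaining non-terminals contains a terminal or a non-nullable non-terminal.
Nullable = { 'X' }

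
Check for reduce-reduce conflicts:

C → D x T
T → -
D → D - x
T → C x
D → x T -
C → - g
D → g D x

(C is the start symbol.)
A reduce-reduce conflict occurs when an LR(0) state has two complete items [A → α .] and [B → β .] — both call for a reduction, and with no lookahead the parser cannot choose between them.

Augment with C' → C and build the canonical LR(0) collection (I0 = CLOSURE({[C' → . C]}), then GOTO on every symbol after a dot until no new states appear). It has 18 states:
  I0: { [C → . - g], [C → . D x T], [C' → . C], [D → . D - x], [D → . g D x], [D → . x T -] }  — shift
  I1: { [C → - . g] }  — shift
  I2: { [C' → C .] }  — accept
  I3: { [C → D . x T], [D → D . - x] }  — shift
  I4: { [D → . D - x], [D → . g D x], [D → . x T -], [D → g . D x] }  — shift
  I5: { [C → . - g], [C → . D x T], [D → . D - x], [D → . g D x], [D → . x T -], [D → x . T -], [T → . -], [T → . C x] }  — shift
  I6: { [C → - . g], [T → - .] }  — shift, reduce
  I7: { [T → C . x] }  — shift
  I8: { [D → x T . -] }  — shift
  I9: { [D → x T - .] }  — reduce
  I10: { [T → C x .] }  — reduce
  I11: { [C → - g .] }  — reduce
  I12: { [D → D . - x], [D → g D . x] }  — shift
  I13: { [D → D - . x] }  — shift
  I14: { [D → g D x .] }  — reduce
  I15: { [D → D - x .] }  — reduce
  I16: { [C → . - g], [C → . D x T], [C → D x . T], [D → . D - x], [D → . g D x], [D → . x T -], [T → . -], [T → . C x] }  — shift
  I17: { [C → D x T .] }  — reduce

No state contains more than one complete item.

Answer: No reduce-reduce conflicts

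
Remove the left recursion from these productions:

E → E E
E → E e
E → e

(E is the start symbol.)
E is directly left-recursive. The standard transformation for
  A → A α₁ | ... | A α_m | β₁ | ... | β_n
is
  A  → β₁ A' | ... | β_n A'
  A' → α₁ A' | ... | α_m A' | ε

E → e becomes E → e E'
E → E E becomes E' → E E'
E → E e becomes E' → e E'
Add E' → ε

Resulting grammar:
E → e E'
E' → E E'
E' → e E'
E' → ε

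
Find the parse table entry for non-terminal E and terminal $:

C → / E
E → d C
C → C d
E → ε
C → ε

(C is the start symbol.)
To find M[E, $], we find productions for E where $ is in the predict set (PREDICT(N → α) = (FIRST(α) \ {ε}) ∪ (FOLLOW(N) if α ⇒* ε)).

Relevant sets:
  FOLLOW(E) = { $, 'd' }

E → d C: PREDICT = { 'd' }
E → ε: PREDICT = { $, 'd' }
  $ is in predict set, so this production goes in M[E, $]

M[E, $] = E → ε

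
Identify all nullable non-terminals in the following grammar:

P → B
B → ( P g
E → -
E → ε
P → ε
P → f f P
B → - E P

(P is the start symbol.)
A non-terminal is nullable if it can derive ε (the empty string): either it has an ε-production, or it has a production whose right-hand side consists entirely of nullable non-terminals.

ε-productions: E → ε, P → ε
So E, P are immediately nullable.
No further non-terminal can be added: every production for the remaining non-terminals contains a terminal or a non-nullable non-terminal.
Nullable = { 'E', 'P' }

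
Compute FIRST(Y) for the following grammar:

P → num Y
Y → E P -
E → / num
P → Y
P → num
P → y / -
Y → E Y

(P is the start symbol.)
To compute FIRST(Y), examine every production with Y on the left-hand side, reading each right-hand side left to right until a non-nullable symbol is reached.

FIRST sets of the other non-terminals involved (by the same procedure, iterated to a fixed point):
  FIRST(E) = { '/' }

From Y → E P -:
  - E is a non-terminal: add FIRST(E) \ {ε} = { '/' }
    E is not nullable, so stop
From Y → E Y:
  - E is a non-terminal: add FIRST(E) \ {ε} = { '/' }
    E is not nullable, so stop

Collecting: FIRST(Y) = { '/' }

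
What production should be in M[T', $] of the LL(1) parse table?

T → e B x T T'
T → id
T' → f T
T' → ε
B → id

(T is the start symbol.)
To find M[T', $], we find productions for T' where $ is in the predict set (PREDICT(N → α) = (FIRST(α) \ {ε}) ∪ (FOLLOW(N) if α ⇒* ε)).

Relevant sets:
  FOLLOW(T') = { $, 'f' }

T' → f T: PREDICT = { 'f' }
T' → ε: PREDICT = { $, 'f' }
  $ is in predict set, so this production goes in M[T', $]

M[T', $] = T' → ε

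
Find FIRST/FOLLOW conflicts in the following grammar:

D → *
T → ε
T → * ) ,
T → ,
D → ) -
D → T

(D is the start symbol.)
Nullable non-terminals: D, T.
FIRST sets used below: FIRST(T) = { '*', ',', ε }

D: nullable alternative(s) D → T; FOLLOW(D) = { $ }
  D → *: FIRST \ {ε} = { '*' } — disjoint from FOLLOW(D)
  D → ) -: FIRST \ {ε} = { ')' } — disjoint from FOLLOW(D)
  D → T: FIRST \ {ε} = { '*', ',' } — this is the only nullable alternative, skip

T: nullable alternative(s) T → ε; FOLLOW(T) = { $ }
  T → ε: FIRST \ {ε} = { } — this is the only nullable alternative, skip
  T → * ) ,: FIRST \ {ε} = { '*' } — disjoint from FOLLOW(T)
  T → ,: FIRST \ {ε} = { ',' } — disjoint from FOLLOW(T)

No FIRST/FOLLOW conflicts found.

Answer: No FIRST/FOLLOW conflicts.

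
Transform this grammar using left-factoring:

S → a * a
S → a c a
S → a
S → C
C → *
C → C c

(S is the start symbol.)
Left-factoring transforms A → αβ₁ | αβ₂ into A → αA' and A' → β₁ | β₂
(α is the longest common prefix among the alternatives). Repeat until
no nonterminal has two alternatives with a common prefix.

Round 1: S has alternatives sharing prefix 'a'. Introduce S': S → a S'
  Add: S' → * a
  Add: S' → c a
  Add: S' → ε

No remaining common prefixes — done.

Resulting grammar:
S → a S'
S' → * a
S' → c a
S' → ε
S → C
C → *
C → C c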